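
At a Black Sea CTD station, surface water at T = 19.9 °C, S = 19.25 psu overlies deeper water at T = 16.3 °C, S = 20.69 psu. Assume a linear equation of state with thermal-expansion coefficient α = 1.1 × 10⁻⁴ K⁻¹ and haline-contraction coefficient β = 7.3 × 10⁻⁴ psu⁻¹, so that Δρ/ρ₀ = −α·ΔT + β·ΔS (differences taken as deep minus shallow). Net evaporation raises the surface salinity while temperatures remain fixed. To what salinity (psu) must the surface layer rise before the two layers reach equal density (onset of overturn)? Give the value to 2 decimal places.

21.23 psu

Neutral buoyancy requires −α(T_deep − T_surf) + β(S_deep − S_surf′) = 0.
S_surf′ = S_deep − (α/β)·ΔT = 20.69 − (1.1 × 10⁻⁴/7.3 × 10⁻⁴)·(-3.6) = 21.2325 psu.
Increase required: 21.2325 − 19.25 = 1.9825 psu.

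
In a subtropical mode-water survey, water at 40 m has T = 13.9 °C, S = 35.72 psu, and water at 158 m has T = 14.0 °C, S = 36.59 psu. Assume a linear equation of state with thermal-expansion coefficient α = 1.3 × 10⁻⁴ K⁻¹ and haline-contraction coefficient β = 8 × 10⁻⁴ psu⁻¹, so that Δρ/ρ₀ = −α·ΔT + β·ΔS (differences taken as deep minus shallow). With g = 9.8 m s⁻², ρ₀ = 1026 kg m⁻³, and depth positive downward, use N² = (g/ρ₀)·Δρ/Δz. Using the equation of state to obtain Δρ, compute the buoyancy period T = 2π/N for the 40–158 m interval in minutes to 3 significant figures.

13.9 min

ΔT = +0.1 K, ΔS = +0.87 psu (deep − shallow).
Δρ/ρ₀ = −αΔT + βΔS = -1.30 × 10⁻⁵ + 6.96 × 10⁻⁴ = 6.83 × 10⁻⁴, so Δρ ≈ 0.7008 kg m⁻³.
N² = (g/ρ₀)·Δρ/Δz = g·(Δρ/ρ₀)/Δz = 9.8 × 6.83 × 10⁻⁴ / 118 = 5.6724 × 10⁻⁵ s⁻².
N = √(5.6724 × 10⁻⁵) = 7.5315 × 10⁻³ rad s⁻¹ → T = 2π/N = 834.25 s = 13.904 min ≈ 13.9 min.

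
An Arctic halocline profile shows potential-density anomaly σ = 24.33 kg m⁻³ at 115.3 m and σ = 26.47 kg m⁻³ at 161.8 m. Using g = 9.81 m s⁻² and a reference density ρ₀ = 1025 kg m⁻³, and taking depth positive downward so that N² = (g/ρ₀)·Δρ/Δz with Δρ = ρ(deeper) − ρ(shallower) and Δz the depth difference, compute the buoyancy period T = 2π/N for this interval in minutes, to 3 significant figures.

4.99 min

Δρ = 1026.47 − 1024.33 = 2.14 kg m⁻³ over Δz = 161.8 − 115.3 = 46.5 m.
N² = (9.81/1025) × (2.14/46.5) = 4.4046 × 10⁻⁴ s⁻².
N = √(4.4046 × 10⁻⁴) = 0.020987 rad s⁻¹, so T = 2π/N = 299.38 s = 4.9897 min ≈ 4.99 min.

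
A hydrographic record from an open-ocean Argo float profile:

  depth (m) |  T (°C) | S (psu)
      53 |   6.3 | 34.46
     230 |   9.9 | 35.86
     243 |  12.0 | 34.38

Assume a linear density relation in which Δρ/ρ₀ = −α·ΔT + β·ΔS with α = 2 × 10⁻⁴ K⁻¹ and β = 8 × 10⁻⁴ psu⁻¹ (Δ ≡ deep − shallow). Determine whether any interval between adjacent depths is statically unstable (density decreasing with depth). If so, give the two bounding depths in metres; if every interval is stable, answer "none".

230–243 m

Evaluate Δρ/ρ₀ = −αΔT + βΔS across each adjacent pair:
  53–230 m: −αΔT+βΔS = −(2 × 10⁻⁴)(+3.6)+(8 × 10⁻⁴)(+1.40) = 4.0 × 10⁻⁴ → stable
  230–243 m: −αΔT+βΔS = −(2 × 10⁻⁴)(+2.1)+(8 × 10⁻⁴)(-1.48) = -1.6 × 10⁻³ → UNSTABLE
The 230–243 m interval has Δρ < 0: lighter water underlies denser water.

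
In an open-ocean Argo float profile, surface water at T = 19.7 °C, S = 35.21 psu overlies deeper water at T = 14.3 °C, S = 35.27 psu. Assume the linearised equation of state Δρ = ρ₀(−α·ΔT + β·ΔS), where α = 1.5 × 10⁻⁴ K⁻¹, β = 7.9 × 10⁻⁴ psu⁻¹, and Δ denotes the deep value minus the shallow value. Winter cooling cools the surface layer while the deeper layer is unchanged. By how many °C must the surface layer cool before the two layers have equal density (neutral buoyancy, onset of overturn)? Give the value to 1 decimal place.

Neutral buoyancy requires Δρ = 0, i.e. −α(T_deep − T_surf′) + β(S_deep − S_surf) = 0.
T_surf′ = T_deep − (β/α)·ΔS = 14.3 − (7.9 × 10⁻⁴/1.5 × 10⁻⁴)·(+0.06) = 13.984 °C.
Cooling required: 19.7 − (13.984) = 5.716 °C.

5.7 °C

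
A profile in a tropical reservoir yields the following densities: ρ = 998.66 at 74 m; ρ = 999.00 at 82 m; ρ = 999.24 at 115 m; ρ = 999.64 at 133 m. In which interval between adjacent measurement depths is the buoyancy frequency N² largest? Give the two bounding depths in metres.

Compute the density gradient over each adjacent pair:
  74–82 m: Δρ/Δz = 0.34/8 = 0.043 kg m⁻⁴
  82–115 m: Δρ/Δz = 0.24/33 = 7.3 × 10⁻³ kg m⁻⁴
  115–133 m: Δρ/Δz = 0.40/18 = 0.022 kg m⁻⁴
The largest gradient is in the 74–82 m interval — the pycnocline.

74–82 m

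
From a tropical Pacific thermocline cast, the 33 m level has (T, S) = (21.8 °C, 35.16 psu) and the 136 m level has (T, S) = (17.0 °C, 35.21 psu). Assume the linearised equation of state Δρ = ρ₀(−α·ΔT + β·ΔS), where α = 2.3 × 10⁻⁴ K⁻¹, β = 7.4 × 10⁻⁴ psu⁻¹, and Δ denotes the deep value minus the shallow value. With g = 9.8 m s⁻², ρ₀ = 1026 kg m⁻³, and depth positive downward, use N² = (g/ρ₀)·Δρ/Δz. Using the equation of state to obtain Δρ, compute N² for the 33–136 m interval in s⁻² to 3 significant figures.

1.09 × 10⁻⁴ s⁻²

ΔT = -4.8 K, ΔS = +0.05 psu (deep − shallow).
Δρ/ρ₀ = −αΔT + βΔS = 1.104 × 10⁻³ + 3.70 × 10⁻⁵ = 1.141 × 10⁻³, so Δρ ≈ 1.171 kg m⁻³.
N² = (g/ρ₀)·Δρ/Δz = g·(Δρ/ρ₀)/Δz = 9.8 × 1.141 × 10⁻³ / 103 = 1.0856 × 10⁻⁴ s⁻² ≈ 1.09 × 10⁻⁴ s⁻².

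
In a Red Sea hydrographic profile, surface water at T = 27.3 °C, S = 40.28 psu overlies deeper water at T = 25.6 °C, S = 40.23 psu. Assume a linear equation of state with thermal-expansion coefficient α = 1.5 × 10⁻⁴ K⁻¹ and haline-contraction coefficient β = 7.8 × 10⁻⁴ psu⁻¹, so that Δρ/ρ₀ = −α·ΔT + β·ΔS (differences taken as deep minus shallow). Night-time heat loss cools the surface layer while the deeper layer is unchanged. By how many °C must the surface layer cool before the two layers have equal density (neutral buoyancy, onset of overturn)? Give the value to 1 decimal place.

1.4 °C

Neutral buoyancy requires Δρ = 0, i.e. −α(T_deep − T_surf′) + β(S_deep − S_surf) = 0.
T_surf′ = T_deep − (β/α)·ΔS = 25.6 − (7.8 × 10⁻⁴/1.5 × 10⁻⁴)·(-0.05) = 25.860 °C.
Cooling required: 27.3 − (25.860) = 1.440 °C.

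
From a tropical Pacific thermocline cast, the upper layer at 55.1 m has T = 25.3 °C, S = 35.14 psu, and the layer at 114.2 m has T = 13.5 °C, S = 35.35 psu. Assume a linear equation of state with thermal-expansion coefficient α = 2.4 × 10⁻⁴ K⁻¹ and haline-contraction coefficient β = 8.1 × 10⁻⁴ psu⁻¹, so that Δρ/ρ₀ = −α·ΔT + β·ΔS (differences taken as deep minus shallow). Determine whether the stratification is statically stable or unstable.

ΔT = 13.5 − 25.3 = -11.8 K and ΔS = 35.35 − 35.14 = +0.21 psu (deep − shallow).
−αΔT = 2.832 × 10⁻³; βΔS = 1.701 × 10⁻⁴; sum Δρ/ρ₀ = 3.0021 × 10⁻³.
Δρ/ρ₀ > 0, so Δρ > 0: deeper water is denser → statically stable.

stable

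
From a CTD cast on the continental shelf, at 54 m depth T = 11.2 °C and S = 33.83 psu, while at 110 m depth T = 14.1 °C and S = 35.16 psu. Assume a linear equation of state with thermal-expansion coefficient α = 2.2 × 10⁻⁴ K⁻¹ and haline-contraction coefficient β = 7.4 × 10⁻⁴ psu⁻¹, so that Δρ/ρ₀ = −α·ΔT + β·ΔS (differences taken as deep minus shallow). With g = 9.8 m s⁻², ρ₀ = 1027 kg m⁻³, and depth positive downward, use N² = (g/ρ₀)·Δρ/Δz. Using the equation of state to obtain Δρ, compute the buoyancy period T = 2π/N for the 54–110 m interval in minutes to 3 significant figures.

13.5 min

ΔT = +2.9 K, ΔS = +1.33 psu (deep − shallow).
Δρ/ρ₀ = −αΔT + βΔS = -6.38 × 10⁻⁴ + 9.842 × 10⁻⁴ = 3.462 × 10⁻⁴, so Δρ ≈ 0.3555 kg m⁻³.
N² = (g/ρ₀)·Δρ/Δz = g·(Δρ/ρ₀)/Δz = 9.8 × 3.462 × 10⁻⁴ / 56 = 6.0585 × 10⁻⁵ s⁻².
N = √(6.0585 × 10⁻⁵) = 7.7836 × 10⁻³ rad s⁻¹ → T = 2π/N = 807.23 s = 13.454 min ≈ 13.5 min.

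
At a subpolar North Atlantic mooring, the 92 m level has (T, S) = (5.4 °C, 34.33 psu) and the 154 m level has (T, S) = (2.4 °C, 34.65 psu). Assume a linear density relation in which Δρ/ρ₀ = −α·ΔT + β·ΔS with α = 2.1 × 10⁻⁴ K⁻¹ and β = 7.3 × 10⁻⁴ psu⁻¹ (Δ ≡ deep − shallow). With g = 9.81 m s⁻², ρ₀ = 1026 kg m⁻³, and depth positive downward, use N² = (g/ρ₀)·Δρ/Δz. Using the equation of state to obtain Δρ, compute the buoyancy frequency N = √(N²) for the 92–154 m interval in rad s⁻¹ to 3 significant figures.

0.0117 rad s⁻¹

ΔT = -3.0 K, ΔS = +0.32 psu (deep − shallow).
Δρ/ρ₀ = −αΔT + βΔS = 6.30 × 10⁻⁴ + 2.336 × 10⁻⁴ = 8.636 × 10⁻⁴, so Δρ ≈ 0.8861 kg m⁻³.
N² = (g/ρ₀)·Δρ/Δz = g·(Δρ/ρ₀)/Δz = 9.81 × 8.636 × 10⁻⁴ / 62 = 1.3664 × 10⁻⁴ s⁻².
N = √(1.3664 × 10⁻⁴) = 0.011689 rad s⁻¹ ≈ 0.0117 rad s⁻¹.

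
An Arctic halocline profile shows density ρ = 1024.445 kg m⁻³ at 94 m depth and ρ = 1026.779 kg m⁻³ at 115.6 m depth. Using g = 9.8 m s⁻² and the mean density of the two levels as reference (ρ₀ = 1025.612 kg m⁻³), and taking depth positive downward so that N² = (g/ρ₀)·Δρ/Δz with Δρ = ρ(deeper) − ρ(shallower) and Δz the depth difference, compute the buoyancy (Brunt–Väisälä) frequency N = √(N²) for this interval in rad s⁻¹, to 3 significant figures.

Δρ = 1026.779 − 1024.445 = 2.334 kg m⁻³ over Δz = 115.6 − 94 = 21.6 m.
N² = (9.8/1025.612) × (2.334/21.6) = 1.0325 × 10⁻³ s⁻².
N = √(1.0325 × 10⁻³) = 0.032133 rad s⁻¹ ≈ 0.0321 rad s⁻¹.

0.0321 rad s⁻¹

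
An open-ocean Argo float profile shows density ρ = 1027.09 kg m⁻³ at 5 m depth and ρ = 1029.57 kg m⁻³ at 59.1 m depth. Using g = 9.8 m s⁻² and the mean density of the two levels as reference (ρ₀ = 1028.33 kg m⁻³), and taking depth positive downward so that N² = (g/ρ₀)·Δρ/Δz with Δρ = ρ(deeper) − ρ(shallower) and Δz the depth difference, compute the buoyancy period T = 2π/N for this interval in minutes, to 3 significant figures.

Δρ = 1029.57 − 1027.09 = 2.48 kg m⁻³ over Δz = 59.1 − 5 = 54.1 m.
N² = (9.8/1028.33) × (2.48/54.1) = 4.3687 × 10⁻⁴ s⁻².
N = √(4.3687 × 10⁻⁴) = 0.020901 rad s⁻¹, so T = 2π/N = 300.62 s = 5.0103 min ≈ 5.01 min.

5.01 min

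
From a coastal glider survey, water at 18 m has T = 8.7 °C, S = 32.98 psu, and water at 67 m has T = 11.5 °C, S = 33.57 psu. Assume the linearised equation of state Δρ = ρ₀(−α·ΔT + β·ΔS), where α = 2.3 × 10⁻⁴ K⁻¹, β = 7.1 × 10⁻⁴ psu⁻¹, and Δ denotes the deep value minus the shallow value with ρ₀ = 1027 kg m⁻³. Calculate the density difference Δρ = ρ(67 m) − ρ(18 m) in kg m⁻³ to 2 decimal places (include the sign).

-0.23 kg m⁻³

ΔT = +2.8 K, ΔS = +0.59 psu (deep − shallow).
Δρ/ρ₀ = −(2.3 × 10⁻⁴)(+2.8) + (7.1 × 10⁻⁴)(+0.59) = -2.251 × 10⁻⁴.
Δρ = 1027 × (-2.251 × 10⁻⁴) = -0.23 kg m⁻³.
Negative Δρ: lighter below, statically unstable.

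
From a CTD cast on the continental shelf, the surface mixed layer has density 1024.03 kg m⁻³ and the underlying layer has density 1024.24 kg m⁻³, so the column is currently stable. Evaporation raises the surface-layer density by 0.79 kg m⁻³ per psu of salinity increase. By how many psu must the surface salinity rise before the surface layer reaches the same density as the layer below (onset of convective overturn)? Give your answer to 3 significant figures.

Density deficit of the surface layer: 1024.24 − 1024.03 = 0.21 kg m⁻³.
Required change = 0.21 / 0.79 = 0.266 psu.

0.266 psu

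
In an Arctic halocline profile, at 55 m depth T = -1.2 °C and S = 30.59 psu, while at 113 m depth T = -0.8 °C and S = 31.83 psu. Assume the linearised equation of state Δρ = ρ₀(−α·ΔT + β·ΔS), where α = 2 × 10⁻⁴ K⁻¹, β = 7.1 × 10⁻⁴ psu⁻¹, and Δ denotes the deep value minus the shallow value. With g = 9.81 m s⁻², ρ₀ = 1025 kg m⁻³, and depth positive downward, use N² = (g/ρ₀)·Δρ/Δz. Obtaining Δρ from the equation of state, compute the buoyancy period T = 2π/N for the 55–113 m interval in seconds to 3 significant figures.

540 s

ΔT = +0.4 K, ΔS = +1.24 psu (deep − shallow).
Δρ/ρ₀ = −αΔT + βΔS = -8.00 × 10⁻⁵ + 8.804 × 10⁻⁴ = 8.004 × 10⁻⁴, so Δρ ≈ 0.8204 kg m⁻³.
N² = (g/ρ₀)·Δρ/Δz = g·(Δρ/ρ₀)/Δz = 9.81 × 8.004 × 10⁻⁴ / 58 = 1.3538 × 10⁻⁴ s⁻².
N = √(1.3538 × 10⁻⁴) = 0.011635 rad s⁻¹ → T = 2π/N = 540.02 s ≈ 540 s.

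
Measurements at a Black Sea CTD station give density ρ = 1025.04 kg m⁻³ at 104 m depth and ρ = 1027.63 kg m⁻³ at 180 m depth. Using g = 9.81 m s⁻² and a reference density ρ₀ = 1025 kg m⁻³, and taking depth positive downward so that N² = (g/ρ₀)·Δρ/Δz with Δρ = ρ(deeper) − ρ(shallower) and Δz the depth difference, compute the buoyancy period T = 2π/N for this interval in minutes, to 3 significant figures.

5.80 min

Δρ = 1027.63 − 1025.04 = 2.59 kg m⁻³ over Δz = 180 − 104 = 76 m.
N² = (9.81/1025) × (2.59/76) = 3.2616 × 10⁻⁴ s⁻².
N = √(3.2616 × 10⁻⁴) = 0.018060 rad s⁻¹, so T = 2π/N = 347.91 s = 5.7985 min ≈ 5.80 min.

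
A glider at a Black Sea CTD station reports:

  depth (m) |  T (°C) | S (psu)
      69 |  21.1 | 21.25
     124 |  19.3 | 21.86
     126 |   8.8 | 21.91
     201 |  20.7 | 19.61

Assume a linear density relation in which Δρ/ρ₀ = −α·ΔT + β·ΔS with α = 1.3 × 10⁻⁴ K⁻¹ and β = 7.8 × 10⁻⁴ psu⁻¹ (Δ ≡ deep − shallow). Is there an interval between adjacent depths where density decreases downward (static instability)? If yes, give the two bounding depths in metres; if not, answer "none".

126–201 m

Evaluate Δρ/ρ₀ = −αΔT + βΔS across each adjacent pair:
  69–124 m: −αΔT+βΔS = −(1.3 × 10⁻⁴)(-1.8)+(7.8 × 10⁻⁴)(+0.61) = 7.1 × 10⁻⁴ → stable
  124–126 m: −αΔT+βΔS = −(1.3 × 10⁻⁴)(-10.5)+(7.8 × 10⁻⁴)(+0.05) = 1.4 × 10⁻³ → stable
  126–201 m: −αΔT+βΔS = −(1.3 × 10⁻⁴)(+11.9)+(7.8 × 10⁻⁴)(-2.30) = -3.3 × 10⁻³ → UNSTABLE
The 126–201 m interval has Δρ < 0: lighter water underlies denser water.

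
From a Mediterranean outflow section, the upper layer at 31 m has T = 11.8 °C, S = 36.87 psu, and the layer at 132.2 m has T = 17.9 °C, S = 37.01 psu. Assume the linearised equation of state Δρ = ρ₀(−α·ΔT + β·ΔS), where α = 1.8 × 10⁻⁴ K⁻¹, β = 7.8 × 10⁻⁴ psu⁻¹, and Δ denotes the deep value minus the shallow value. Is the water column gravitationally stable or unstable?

ΔT = 17.9 − 11.8 = +6.1 K and ΔS = 37.01 − 36.87 = +0.14 psu (deep − shallow).
−αΔT = -1.098 × 10⁻³; βΔS = 1.092 × 10⁻⁴; sum Δρ/ρ₀ = -9.888 × 10⁻⁴.
Δρ/ρ₀ < 0, so Δρ < 0: deeper water is lighter → statically unstable; the column would overturn.

unstable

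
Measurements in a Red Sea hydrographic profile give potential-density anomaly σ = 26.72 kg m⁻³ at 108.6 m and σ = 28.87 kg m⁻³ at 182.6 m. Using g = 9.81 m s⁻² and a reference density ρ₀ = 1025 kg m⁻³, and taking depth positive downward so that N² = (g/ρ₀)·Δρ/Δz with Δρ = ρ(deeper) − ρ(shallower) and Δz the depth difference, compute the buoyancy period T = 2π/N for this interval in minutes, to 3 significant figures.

Δρ = 1028.87 − 1026.72 = 2.15 kg m⁻³ over Δz = 182.6 − 108.6 = 74 m.
N² = (9.81/1025) × (2.15/74) = 2.7807 × 10⁻⁴ s⁻².
N = √(2.7807 × 10⁻⁴) = 0.016675 rad s⁻¹, so T = 2π/N = 376.80 s = 6.2800 min ≈ 6.28 min.
A positive N² confirms static stability across the interval.

6.28 min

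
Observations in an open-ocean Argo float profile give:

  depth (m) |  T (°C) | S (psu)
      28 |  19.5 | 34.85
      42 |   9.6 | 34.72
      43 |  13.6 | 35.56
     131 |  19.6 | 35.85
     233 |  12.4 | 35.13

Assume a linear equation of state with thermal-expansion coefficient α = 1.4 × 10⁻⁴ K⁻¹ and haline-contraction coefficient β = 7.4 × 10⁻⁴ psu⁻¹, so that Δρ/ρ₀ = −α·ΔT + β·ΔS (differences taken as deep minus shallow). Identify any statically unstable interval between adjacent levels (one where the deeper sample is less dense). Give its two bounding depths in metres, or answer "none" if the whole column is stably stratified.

Evaluate Δρ/ρ₀ = −αΔT + βΔS across each adjacent pair:
  28–42 m: −αΔT+βΔS = −(1.4 × 10⁻⁴)(-9.9)+(7.4 × 10⁻⁴)(-0.13) = 1.3 × 10⁻³ → stable
  42–43 m: −αΔT+βΔS = −(1.4 × 10⁻⁴)(+4.0)+(7.4 × 10⁻⁴)(+0.84) = 6.2 × 10⁻⁵ → stable
  43–131 m: −αΔT+βΔS = −(1.4 × 10⁻⁴)(+6.0)+(7.4 × 10⁻⁴)(+0.29) = -6.3 × 10⁻⁴ → UNSTABLE
  131–233 m: −αΔT+βΔS = −(1.4 × 10⁻⁴)(-7.2)+(7.4 × 10⁻⁴)(-0.72) = 4.8 × 10⁻⁴ → stable
The 43–131 m interval has Δρ < 0: lighter water underlies denser water.

43–131 m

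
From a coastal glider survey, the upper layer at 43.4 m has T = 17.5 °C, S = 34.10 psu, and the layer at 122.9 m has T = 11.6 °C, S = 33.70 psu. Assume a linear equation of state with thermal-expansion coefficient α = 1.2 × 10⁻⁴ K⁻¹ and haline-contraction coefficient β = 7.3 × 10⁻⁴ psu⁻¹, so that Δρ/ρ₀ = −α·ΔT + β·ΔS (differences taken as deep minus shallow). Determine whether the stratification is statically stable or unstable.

ΔT = 11.6 − 17.5 = -5.9 K and ΔS = 33.70 − 34.10 = -0.40 psu (deep − shallow).
−αΔT = 7.08 × 10⁻⁴; βΔS = -2.92 × 10⁻⁴; sum Δρ/ρ₀ = 4.16 × 10⁻⁴.
Δρ/ρ₀ > 0, so Δρ > 0: deeper water is denser → statically stable.

stable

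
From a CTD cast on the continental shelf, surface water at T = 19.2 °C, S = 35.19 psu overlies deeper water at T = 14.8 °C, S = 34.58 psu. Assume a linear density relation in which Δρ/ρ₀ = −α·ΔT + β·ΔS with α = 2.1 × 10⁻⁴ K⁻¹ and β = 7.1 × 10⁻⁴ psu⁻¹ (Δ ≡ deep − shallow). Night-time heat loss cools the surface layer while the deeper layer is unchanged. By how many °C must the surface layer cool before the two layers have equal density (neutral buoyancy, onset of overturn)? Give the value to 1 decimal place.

Neutral buoyancy requires Δρ = 0, i.e. −α(T_deep − T_surf′) + β(S_deep − S_surf) = 0.
T_surf′ = T_deep − (β/α)·ΔS = 14.8 − (7.1 × 10⁻⁴/2.1 × 10⁻⁴)·(-0.61) = 16.862 °C.
Cooling required: 19.2 − (16.862) = 2.338 °C.

2.3 °C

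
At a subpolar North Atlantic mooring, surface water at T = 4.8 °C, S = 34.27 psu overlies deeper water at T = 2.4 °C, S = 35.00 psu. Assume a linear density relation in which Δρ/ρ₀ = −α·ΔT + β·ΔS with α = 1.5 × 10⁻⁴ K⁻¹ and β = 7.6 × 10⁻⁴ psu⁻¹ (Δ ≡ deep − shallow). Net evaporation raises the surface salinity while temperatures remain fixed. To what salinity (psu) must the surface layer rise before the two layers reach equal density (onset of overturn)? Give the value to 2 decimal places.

35.47 psu

Neutral buoyancy requires −α(T_deep − T_surf) + β(S_deep − S_surf′) = 0.
S_surf′ = S_deep − (α/β)·ΔT = 35.00 − (1.5 × 10⁻⁴/7.6 × 10⁻⁴)·(-2.4) = 35.4737 psu.
Increase required: 35.4737 − 34.27 = 1.2037 psu.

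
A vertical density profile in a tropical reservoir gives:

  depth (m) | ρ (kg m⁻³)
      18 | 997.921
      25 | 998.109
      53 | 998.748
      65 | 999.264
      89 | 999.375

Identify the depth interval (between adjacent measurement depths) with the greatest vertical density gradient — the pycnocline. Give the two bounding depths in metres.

Compute the density gradient over each adjacent pair:
  18–25 m: Δρ/Δz = 0.188/7 = 0.027 kg m⁻⁴
  25–53 m: Δρ/Δz = 0.639/28 = 0.023 kg m⁻⁴
  53–65 m: Δρ/Δz = 0.516/12 = 0.043 kg m⁻⁴
  65–89 m: Δρ/Δz = 0.111/24 = 4.6 × 10⁻³ kg m⁻⁴
The largest gradient is in the 53–65 m interval — the pycnocline.

53–65 m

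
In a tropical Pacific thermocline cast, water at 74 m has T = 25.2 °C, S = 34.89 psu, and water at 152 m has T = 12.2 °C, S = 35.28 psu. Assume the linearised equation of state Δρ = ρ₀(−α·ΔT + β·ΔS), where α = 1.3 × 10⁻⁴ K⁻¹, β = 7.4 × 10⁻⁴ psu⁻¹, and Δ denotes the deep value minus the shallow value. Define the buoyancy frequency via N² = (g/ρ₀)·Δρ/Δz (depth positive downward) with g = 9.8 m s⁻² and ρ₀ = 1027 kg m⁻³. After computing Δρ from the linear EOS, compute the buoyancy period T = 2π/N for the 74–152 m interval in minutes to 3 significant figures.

ΔT = -13.0 K, ΔS = +0.39 psu (deep − shallow).
Δρ/ρ₀ = −αΔT + βΔS = 1.69 × 10⁻³ + 2.886 × 10⁻⁴ = 1.9786 × 10⁻³, so Δρ ≈ 2.032 kg m⁻³.
N² = (g/ρ₀)·Δρ/Δz = g·(Δρ/ρ₀)/Δz = 9.8 × 1.9786 × 10⁻³ / 78 = 2.4859 × 10⁻⁴ s⁻².
N = √(2.4859 × 10⁻⁴) = 0.015767 rad s⁻¹ → T = 2π/N = 398.50 s = 6.6417 min ≈ 6.64 min.

6.64 min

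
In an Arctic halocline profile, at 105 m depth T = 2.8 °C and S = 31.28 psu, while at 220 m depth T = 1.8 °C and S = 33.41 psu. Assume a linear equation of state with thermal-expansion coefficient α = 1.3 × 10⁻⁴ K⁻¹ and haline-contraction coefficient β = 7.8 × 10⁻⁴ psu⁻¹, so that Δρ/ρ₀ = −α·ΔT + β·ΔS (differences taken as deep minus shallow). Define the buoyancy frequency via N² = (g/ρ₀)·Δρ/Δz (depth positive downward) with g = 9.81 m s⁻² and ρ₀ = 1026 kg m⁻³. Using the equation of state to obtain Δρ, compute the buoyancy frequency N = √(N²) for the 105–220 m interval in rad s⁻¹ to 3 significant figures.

0.0124 rad s⁻¹

ΔT = -1.0 K, ΔS = +2.13 psu (deep − shallow).
Δρ/ρ₀ = −αΔT + βΔS = 1.30 × 10⁻⁴ + 1.6614 × 10⁻³ = 1.7914 × 10⁻³, so Δρ ≈ 1.838 kg m⁻³.
N² = (g/ρ₀)·Δρ/Δz = g·(Δρ/ρ₀)/Δz = 9.81 × 1.7914 × 10⁻³ / 115 = 1.5281 × 10⁻⁴ s⁻².
N = √(1.5281 × 10⁻⁴) = 0.012362 rad s⁻¹ ≈ 0.0124 rad s⁻¹.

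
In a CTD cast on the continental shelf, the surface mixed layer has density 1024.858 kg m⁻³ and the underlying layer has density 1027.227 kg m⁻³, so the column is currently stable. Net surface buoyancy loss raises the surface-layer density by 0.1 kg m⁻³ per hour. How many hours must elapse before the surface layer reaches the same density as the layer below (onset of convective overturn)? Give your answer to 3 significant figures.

Density deficit of the surface layer: 1027.227 − 1024.858 = 2.369 kg m⁻³.
Required change = 2.369 / 0.1 = 23.7 hours.

23.7 hours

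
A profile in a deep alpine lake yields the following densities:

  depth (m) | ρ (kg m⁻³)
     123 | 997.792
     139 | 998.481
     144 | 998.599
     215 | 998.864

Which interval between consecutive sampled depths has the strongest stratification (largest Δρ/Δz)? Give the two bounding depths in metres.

123–139 m

Compute the density gradient over each adjacent pair:
  123–139 m: Δρ/Δz = 0.689/16 = 0.043 kg m⁻⁴
  139–144 m: Δρ/Δz = 0.118/5 = 0.024 kg m⁻⁴
  144–215 m: Δρ/Δz = 0.265/71 = 3.7 × 10⁻³ kg m⁻⁴
The largest gradient is in the 123–139 m interval — the pycnocline.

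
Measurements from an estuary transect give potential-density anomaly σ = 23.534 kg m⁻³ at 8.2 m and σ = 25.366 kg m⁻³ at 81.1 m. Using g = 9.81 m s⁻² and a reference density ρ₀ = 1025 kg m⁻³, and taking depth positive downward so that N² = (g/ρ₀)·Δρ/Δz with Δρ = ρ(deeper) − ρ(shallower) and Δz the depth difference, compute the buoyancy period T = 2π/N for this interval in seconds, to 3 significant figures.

405 s

Δρ = 1025.366 − 1023.534 = 1.832 kg m⁻³ over Δz = 81.1 − 8.2 = 72.9 m.
N² = (9.81/1025) × (1.832/72.9) = 2.4052 × 10⁻⁴ s⁻².
N = √(2.4052 × 10⁻⁴) = 0.015509 rad s⁻¹, so T = 2π/N = 405.13 s ≈ 405 s.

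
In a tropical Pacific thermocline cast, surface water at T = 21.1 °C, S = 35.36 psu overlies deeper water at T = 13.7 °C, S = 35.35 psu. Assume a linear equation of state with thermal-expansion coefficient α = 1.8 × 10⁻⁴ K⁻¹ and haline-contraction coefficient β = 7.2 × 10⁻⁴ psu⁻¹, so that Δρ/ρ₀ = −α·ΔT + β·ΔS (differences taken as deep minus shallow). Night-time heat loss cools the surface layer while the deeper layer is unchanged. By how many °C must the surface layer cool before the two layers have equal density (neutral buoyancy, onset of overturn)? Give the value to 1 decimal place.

7.4 °C

Neutral buoyancy requires Δρ = 0, i.e. −α(T_deep − T_surf′) + β(S_deep − S_surf) = 0.
T_surf′ = T_deep − (β/α)·ΔS = 13.7 − (7.2 × 10⁻⁴/1.8 × 10⁻⁴)·(-0.01) = 13.740 °C.
Cooling required: 21.1 − (13.740) = 7.360 °C.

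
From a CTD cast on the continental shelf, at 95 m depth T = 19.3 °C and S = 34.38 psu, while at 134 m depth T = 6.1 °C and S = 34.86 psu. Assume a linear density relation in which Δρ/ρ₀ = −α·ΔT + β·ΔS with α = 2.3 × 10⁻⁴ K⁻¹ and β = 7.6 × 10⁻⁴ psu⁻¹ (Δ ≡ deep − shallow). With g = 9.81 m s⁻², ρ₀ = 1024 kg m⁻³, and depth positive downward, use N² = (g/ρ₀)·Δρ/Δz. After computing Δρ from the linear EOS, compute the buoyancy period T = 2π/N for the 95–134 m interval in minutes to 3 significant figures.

3.58 min

ΔT = -13.2 K, ΔS = +0.48 psu (deep − shallow).
Δρ/ρ₀ = −αΔT + βΔS = 3.036 × 10⁻³ + 3.648 × 10⁻⁴ = 3.4008 × 10⁻³, so Δρ ≈ 3.482 kg m⁻³.
N² = (g/ρ₀)·Δρ/Δz = g·(Δρ/ρ₀)/Δz = 9.81 × 3.4008 × 10⁻³ / 39 = 8.5543 × 10⁻⁴ s⁻².
N = √(8.5543 × 10⁻⁴) = 0.029248 rad s⁻¹ → T = 2π/N = 214.82 s = 3.5803 min ≈ 3.58 min.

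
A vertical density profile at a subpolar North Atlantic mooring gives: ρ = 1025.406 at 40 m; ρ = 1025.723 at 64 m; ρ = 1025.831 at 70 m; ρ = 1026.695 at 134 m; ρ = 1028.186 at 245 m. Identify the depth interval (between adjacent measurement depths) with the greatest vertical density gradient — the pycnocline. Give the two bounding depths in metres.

Compute the density gradient over each adjacent pair:
  40–64 m: Δρ/Δz = 0.317/24 = 0.013 kg m⁻⁴
  64–70 m: Δρ/Δz = 0.108/6 = 0.018 kg m⁻⁴
  70–134 m: Δρ/Δz = 0.864/64 = 0.013 kg m⁻⁴
  134–245 m: Δρ/Δz = 1.491/111 = 0.013 kg m⁻⁴
The largest gradient is in the 64–70 m interval — the pycnocline.

64–70 m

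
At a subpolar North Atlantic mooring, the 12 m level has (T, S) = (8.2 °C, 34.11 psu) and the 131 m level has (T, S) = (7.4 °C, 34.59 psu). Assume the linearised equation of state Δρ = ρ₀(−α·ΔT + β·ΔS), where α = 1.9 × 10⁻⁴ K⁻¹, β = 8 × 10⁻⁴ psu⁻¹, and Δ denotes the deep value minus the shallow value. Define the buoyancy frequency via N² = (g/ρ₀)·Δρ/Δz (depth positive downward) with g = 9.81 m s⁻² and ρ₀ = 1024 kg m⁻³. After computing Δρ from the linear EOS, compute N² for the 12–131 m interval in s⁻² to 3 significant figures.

ΔT = -0.8 K, ΔS = +0.48 psu (deep − shallow).
Δρ/ρ₀ = −αΔT + βΔS = 1.52 × 10⁻⁴ + 3.84 × 10⁻⁴ = 5.36 × 10⁻⁴, so Δρ ≈ 0.5489 kg m⁻³.
N² = (g/ρ₀)·Δρ/Δz = g·(Δρ/ρ₀)/Δz = 9.81 × 5.36 × 10⁻⁴ / 119 = 4.4186 × 10⁻⁵ s⁻² ≈ 4.42 × 10⁻⁵ s⁻².

4.42 × 10⁻⁵ s⁻²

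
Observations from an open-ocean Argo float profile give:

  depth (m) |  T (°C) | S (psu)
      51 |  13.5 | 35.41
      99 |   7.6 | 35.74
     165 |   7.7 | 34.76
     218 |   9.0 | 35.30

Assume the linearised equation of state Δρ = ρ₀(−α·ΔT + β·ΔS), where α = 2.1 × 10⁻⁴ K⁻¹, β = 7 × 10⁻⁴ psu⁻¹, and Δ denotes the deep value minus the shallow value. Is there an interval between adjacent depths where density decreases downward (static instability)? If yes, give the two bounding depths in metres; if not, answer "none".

99–165 m

Evaluate Δρ/ρ₀ = −αΔT + βΔS across each adjacent pair:
  51–99 m: −αΔT+βΔS = −(2.1 × 10⁻⁴)(-5.9)+(7 × 10⁻⁴)(+0.33) = 1.5 × 10⁻³ → stable
  99–165 m: −αΔT+βΔS = −(2.1 × 10⁻⁴)(+0.1)+(7 × 10⁻⁴)(-0.98) = -7.1 × 10⁻⁴ → UNSTABLE
  165–218 m: −αΔT+βΔS = −(2.1 × 10⁻⁴)(+1.3)+(7 × 10⁻⁴)(+0.54) = 1.1 × 10⁻⁴ → stable
The 99–165 m interval has Δρ < 0: lighter water underlies denser water.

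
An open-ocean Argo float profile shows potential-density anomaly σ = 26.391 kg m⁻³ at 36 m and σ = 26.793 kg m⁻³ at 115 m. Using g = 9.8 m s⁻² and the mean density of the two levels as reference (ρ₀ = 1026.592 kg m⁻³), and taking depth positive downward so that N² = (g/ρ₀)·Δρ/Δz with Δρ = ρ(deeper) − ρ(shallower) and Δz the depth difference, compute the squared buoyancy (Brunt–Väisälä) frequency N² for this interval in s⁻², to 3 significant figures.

Δρ = 1026.793 − 1026.391 = 0.402 kg m⁻³ over Δz = 115 − 36 = 79 m.
N² = (9.8/1026.592) × (0.402/79) = 4.8577 × 10⁻⁵ s⁻² ≈ 4.86 × 10⁻⁵ s⁻².

4.86 × 10⁻⁵ s⁻²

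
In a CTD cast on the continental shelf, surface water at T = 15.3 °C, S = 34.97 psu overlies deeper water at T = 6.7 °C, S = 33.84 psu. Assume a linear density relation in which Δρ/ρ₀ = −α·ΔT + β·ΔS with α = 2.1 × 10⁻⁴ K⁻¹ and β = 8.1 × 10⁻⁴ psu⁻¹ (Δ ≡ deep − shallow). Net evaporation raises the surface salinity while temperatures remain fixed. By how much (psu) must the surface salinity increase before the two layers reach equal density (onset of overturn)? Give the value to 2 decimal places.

Neutral buoyancy requires −α(T_deep − T_surf) + β(S_deep − S_surf′) = 0.
S_surf′ = S_deep − (α/β)·ΔT = 33.84 − (2.1 × 10⁻⁴/8.1 × 10⁻⁴)·(-8.6) = 36.0696 psu.
Increase required: 36.0696 − 34.97 = 1.0996 psu.

1.10 psu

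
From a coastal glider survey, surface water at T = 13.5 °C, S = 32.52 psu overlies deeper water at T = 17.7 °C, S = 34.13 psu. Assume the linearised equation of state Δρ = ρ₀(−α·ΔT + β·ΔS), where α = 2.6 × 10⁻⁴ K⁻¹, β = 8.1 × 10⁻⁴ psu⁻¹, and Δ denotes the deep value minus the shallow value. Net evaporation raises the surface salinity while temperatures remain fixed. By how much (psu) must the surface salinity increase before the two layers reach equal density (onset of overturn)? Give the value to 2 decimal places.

0.26 psu

Neutral buoyancy requires −α(T_deep − T_surf) + β(S_deep − S_surf′) = 0.
S_surf′ = S_deep − (α/β)·ΔT = 34.13 − (2.6 × 10⁻⁴/8.1 × 10⁻⁴)·(+4.2) = 32.7819 psu.
Increase required: 32.7819 − 32.52 = 0.2619 psu.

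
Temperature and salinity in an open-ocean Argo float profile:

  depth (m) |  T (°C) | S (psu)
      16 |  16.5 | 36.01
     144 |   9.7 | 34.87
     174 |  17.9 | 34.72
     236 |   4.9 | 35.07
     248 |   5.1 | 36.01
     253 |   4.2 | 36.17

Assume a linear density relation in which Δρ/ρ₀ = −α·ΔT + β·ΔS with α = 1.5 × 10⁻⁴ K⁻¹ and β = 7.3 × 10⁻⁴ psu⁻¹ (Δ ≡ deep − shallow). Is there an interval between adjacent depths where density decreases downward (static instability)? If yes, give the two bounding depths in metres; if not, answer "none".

Evaluate Δρ/ρ₀ = −αΔT + βΔS across each adjacent pair:
  16–144 m: −αΔT+βΔS = −(1.5 × 10⁻⁴)(-6.8)+(7.3 × 10⁻⁴)(-1.14) = 1.9 × 10⁻⁴ → stable
  144–174 m: −αΔT+βΔS = −(1.5 × 10⁻⁴)(+8.2)+(7.3 × 10⁻⁴)(-0.15) = -1.3 × 10⁻³ → UNSTABLE
  174–236 m: −αΔT+βΔS = −(1.5 × 10⁻⁴)(-13.0)+(7.3 × 10⁻⁴)(+0.35) = 2.2 × 10⁻³ → stable
  236–248 m: −αΔT+βΔS = −(1.5 × 10⁻⁴)(+0.2)+(7.3 × 10⁻⁴)(+0.94) = 6.6 × 10⁻⁴ → stable
  248–253 m: −αΔT+βΔS = −(1.5 × 10⁻⁴)(-0.9)+(7.3 × 10⁻⁴)(+0.16) = 2.5 × 10⁻⁴ → stable
The 144–174 m interval has Δρ < 0: lighter water underlies denser water.

144–174 m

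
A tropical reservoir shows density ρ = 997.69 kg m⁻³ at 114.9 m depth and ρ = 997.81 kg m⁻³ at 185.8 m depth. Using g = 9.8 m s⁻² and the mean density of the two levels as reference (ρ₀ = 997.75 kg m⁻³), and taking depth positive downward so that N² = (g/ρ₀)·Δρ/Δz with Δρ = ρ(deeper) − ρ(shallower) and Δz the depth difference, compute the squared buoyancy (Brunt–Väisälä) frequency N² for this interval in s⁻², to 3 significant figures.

Δρ = 997.81 − 997.69 = 0.12 kg m⁻³ over Δz = 185.8 − 114.9 = 70.9 m.
N² = (9.8/997.75) × (0.12/70.9) = 1.6624 × 10⁻⁵ s⁻² ≈ 1.66 × 10⁻⁵ s⁻².

1.66 × 10⁻⁵ s⁻²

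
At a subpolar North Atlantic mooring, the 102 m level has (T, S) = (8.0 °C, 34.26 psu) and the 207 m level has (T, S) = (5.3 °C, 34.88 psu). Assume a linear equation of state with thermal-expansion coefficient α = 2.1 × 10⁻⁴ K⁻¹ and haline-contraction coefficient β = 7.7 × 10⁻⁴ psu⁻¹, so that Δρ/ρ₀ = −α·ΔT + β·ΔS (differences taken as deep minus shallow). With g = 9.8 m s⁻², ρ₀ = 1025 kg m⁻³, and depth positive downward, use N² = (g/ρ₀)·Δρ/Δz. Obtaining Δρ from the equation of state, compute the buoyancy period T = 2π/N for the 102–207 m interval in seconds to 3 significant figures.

ΔT = -2.7 K, ΔS = +0.62 psu (deep − shallow).
Δρ/ρ₀ = −αΔT + βΔS = 5.67 × 10⁻⁴ + 4.774 × 10⁻⁴ = 1.0444 × 10⁻³, so Δρ ≈ 1.071 kg m⁻³.
N² = (g/ρ₀)·Δρ/Δz = g·(Δρ/ρ₀)/Δz = 9.8 × 1.0444 × 10⁻³ / 105 = 9.7477 × 10⁻⁵ s⁻².
N = √(9.7477 × 10⁻⁵) = 9.8730 × 10⁻³ rad s⁻¹ → T = 2π/N = 636.40 s ≈ 636 s.

636 s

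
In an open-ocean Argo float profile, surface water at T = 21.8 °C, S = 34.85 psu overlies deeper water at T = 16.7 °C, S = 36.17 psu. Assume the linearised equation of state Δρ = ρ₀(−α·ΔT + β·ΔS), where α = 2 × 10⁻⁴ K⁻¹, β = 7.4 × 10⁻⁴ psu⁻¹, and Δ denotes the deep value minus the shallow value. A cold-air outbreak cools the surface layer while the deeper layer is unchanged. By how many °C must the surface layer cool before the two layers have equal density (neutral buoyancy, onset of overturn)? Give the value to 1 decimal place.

Neutral buoyancy requires Δρ = 0, i.e. −α(T_deep − T_surf′) + β(S_deep − S_surf) = 0.
T_surf′ = T_deep − (β/α)·ΔS = 16.7 − (7.4 × 10⁻⁴/2 × 10⁻⁴)·(+1.32) = 11.816 °C.
Cooling required: 21.8 − (11.816) = 9.984 °C.

10.0 °C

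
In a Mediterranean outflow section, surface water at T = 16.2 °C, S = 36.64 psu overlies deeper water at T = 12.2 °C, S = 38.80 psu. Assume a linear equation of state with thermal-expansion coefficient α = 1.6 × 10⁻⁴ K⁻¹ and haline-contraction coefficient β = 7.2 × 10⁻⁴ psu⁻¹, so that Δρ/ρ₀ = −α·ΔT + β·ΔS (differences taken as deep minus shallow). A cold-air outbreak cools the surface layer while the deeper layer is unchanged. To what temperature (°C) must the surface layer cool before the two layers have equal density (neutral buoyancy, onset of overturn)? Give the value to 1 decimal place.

2.5 °C

Neutral buoyancy requires Δρ = 0, i.e. −α(T_deep − T_surf′) + β(S_deep − S_surf) = 0.
T_surf′ = T_deep − (β/α)·ΔS = 12.2 − (7.2 × 10⁻⁴/1.6 × 10⁻⁴)·(+2.16) = 2.480 °C.
Cooling required: 16.2 − (2.480) = 13.720 °C.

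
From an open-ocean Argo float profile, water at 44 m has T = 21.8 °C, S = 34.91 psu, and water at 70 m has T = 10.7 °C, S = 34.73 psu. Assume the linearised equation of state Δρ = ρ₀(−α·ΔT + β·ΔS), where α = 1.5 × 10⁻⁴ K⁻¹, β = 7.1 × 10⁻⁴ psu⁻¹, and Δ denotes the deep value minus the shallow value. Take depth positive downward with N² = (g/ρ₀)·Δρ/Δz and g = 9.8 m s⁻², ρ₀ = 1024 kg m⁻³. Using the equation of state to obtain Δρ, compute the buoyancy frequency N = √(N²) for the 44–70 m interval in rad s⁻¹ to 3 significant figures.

0.0241 rad s⁻¹

ΔT = -11.1 K, ΔS = -0.18 psu (deep − shallow).
Δρ/ρ₀ = −αΔT + βΔS = 1.665 × 10⁻³ − 1.278 × 10⁻⁴ = 1.5372 × 10⁻³, so Δρ ≈ 1.574 kg m⁻³.
N² = (g/ρ₀)·Δρ/Δz = g·(Δρ/ρ₀)/Δz = 9.8 × 1.5372 × 10⁻³ / 26 = 5.7941 × 10⁻⁴ s⁻².
N = √(5.7941 × 10⁻⁴) = 0.024071 rad s⁻¹ ≈ 0.0241 rad s⁻¹.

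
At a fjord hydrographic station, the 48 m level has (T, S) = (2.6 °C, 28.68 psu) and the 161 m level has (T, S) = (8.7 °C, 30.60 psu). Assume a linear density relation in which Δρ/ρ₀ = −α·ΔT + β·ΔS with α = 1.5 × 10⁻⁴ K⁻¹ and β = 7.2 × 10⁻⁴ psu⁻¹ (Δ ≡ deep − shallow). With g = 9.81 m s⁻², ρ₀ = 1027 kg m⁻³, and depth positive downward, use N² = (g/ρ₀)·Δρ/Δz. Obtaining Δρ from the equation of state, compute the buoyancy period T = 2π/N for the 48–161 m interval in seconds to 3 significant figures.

ΔT = +6.1 K, ΔS = +1.92 psu (deep − shallow).
Δρ/ρ₀ = −αΔT + βΔS = -9.15 × 10⁻⁴ + 1.3824 × 10⁻³ = 4.674 × 10⁻⁴, so Δρ ≈ 0.4800 kg m⁻³.
N² = (g/ρ₀)·Δρ/Δz = g·(Δρ/ρ₀)/Δz = 9.81 × 4.674 × 10⁻⁴ / 113 = 4.0577 × 10⁻⁵ s⁻².
N = √(4.0577 × 10⁻⁵) = 6.3700 × 10⁻³ rad s⁻¹ → T = 2π/N = 986.37 s ≈ 986 s.

986 s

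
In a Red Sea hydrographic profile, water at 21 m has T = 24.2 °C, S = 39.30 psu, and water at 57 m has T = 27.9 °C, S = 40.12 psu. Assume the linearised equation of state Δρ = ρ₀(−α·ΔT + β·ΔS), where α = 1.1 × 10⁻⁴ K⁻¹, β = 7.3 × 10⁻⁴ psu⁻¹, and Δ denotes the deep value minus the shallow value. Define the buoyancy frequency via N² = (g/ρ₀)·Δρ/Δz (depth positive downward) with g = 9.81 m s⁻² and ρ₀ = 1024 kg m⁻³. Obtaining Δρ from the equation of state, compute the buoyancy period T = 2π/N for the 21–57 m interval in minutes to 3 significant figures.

ΔT = +3.7 K, ΔS = +0.82 psu (deep − shallow).
Δρ/ρ₀ = −αΔT + βΔS = -4.07 × 10⁻⁴ + 5.986 × 10⁻⁴ = 1.916 × 10⁻⁴, so Δρ ≈ 0.1962 kg m⁻³.
N² = (g/ρ₀)·Δρ/Δz = g·(Δρ/ρ₀)/Δz = 9.81 × 1.916 × 10⁻⁴ / 36 = 5.2211 × 10⁻⁵ s⁻².
N = √(5.2211 × 10⁻⁵) = 7.2257 × 10⁻³ rad s⁻¹ → T = 2π/N = 869.56 s = 14.493 min ≈ 14.5 min.

14.5 min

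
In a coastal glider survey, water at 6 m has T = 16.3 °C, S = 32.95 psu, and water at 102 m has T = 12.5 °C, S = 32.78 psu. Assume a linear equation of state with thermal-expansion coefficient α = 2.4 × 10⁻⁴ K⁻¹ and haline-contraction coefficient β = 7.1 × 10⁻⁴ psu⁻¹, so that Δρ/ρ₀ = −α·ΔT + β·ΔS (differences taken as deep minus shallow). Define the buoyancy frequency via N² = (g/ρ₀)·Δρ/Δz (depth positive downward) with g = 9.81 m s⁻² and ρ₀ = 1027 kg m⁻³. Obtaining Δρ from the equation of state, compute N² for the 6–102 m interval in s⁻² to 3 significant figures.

8.09 × 10⁻⁵ s⁻²

ΔT = -3.8 K, ΔS = -0.17 psu (deep − shallow).
Δρ/ρ₀ = −αΔT + βΔS = 9.12 × 10⁻⁴ − 1.207 × 10⁻⁴ = 7.913 × 10⁻⁴, so Δρ ≈ 0.8127 kg m⁻³.
N² = (g/ρ₀)·Δρ/Δz = g·(Δρ/ρ₀)/Δz = 9.81 × 7.913 × 10⁻⁴ / 96 = 8.0861 × 10⁻⁵ s⁻² ≈ 8.09 × 10⁻⁵ s⁻².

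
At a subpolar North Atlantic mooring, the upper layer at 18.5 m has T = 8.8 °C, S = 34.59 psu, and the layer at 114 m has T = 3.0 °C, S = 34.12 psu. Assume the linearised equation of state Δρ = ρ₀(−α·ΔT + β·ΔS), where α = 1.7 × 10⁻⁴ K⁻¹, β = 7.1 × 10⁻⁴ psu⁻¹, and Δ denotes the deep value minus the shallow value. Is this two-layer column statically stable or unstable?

stable

ΔT = 3.0 − 8.8 = -5.8 K and ΔS = 34.12 − 34.59 = -0.47 psu (deep − shallow).
−αΔT = 9.86 × 10⁻⁴; βΔS = -3.337 × 10⁻⁴; sum Δρ/ρ₀ = 6.523 × 10⁻⁴.
Δρ/ρ₀ > 0, so Δρ > 0: deeper water is denser → statically stable.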